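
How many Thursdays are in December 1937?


December 1937 has 31 days
Anchor: Jan 1, 1937. With p = 1937 - 1 = 1936: (p + p//4 - p//100 + p//400) mod 7 = (1936 + 484 - 19 + 4) mod 7 = 2405 mod 7 = 4 -> Friday (Mon=0 ... Sun=6)
Days before December (Jan-Nov): 334; December 1 index = (4 + 334) mod 7 = 2 -> Wednesday
First Thursday is December 2
Thursdays: 2, 9, 16, 23, 30

5 Thursdays


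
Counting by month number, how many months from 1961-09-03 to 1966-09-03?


From September 1961 to September 1966
5 years * 12 = 60 months = 60

60 months


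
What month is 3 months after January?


January is month 1
1 + 3 = 4

April


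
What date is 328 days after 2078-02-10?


Start: 2078-02-10, add 328 days
February 2078 has 28 days: 28 - 10 = 18 days to February 28 -> 310 left
March 2078 has 31 days -> 279 left
April 2078 has 30 days -> 249 left
May 2078 has 31 days -> 218 left
June 2078 has 30 days -> 188 left
July 2078 has 31 days -> 157 left
August 2078 has 31 days -> 126 left
September 2078 has 30 days -> 96 left
October 2078 has 31 days -> 65 left
November 2078 has 30 days -> 35 left
December 2078 has 31 days -> 4 left
January 2079: 4 <= 31 -> lands on January 4

Result: 2079-01-04


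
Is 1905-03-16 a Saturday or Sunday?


Anchor: Jan 1, 1905. With p = 1905 - 1 = 1904: (p + p//4 - p//100 + p//400) mod 7 = (1904 + 476 - 19 + 4) mod 7 = 2365 mod 7 = 6 -> Sunday (Mon=0 ... Sun=6)
Day of year: 75; offset = 74
Weekday index = (6 + 74) mod 7 = 3 -> Thursday
Weekend days: Saturday, Sunday

No


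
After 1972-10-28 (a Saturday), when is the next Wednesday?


Current: Saturday
Target: Wednesday
Days ahead: 4

Next Wednesday: 1972-11-01


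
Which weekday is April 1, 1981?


Target: April 1, 1981
Anchor: Jan 1, 1981. With p = 1981 - 1 = 1980: (p + p//4 - p//100 + p//400) mod 7 = (1980 + 495 - 19 + 4) mod 7 = 2460 mod 7 = 3 -> Thursday (Mon=0 ... Sun=6)
Days before April (Jan-Mar): 90 days
Weekday index = (3 + 90) mod 7 = 2

Wednesday


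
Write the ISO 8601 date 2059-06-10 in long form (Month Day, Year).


ISO 2059-06-10 parses as year=2059, month=06, day=10
Month 6 -> June

June 10, 2059


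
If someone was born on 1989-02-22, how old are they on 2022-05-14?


Birth: 1989-02-22
Reference: 2022-05-14
Year difference: 2022 - 1989 = 33

33 years old


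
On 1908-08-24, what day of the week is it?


Date: August 24, 1908
Anchor: Jan 1, 1908. With p = 1908 - 1 = 1907: (p + p//4 - p//100 + p//400) mod 7 = (1907 + 476 - 19 + 4) mod 7 = 2368 mod 7 = 2 -> Wednesday (Mon=0 ... Sun=6)
Days before August (Jan-Jul): 213; offset = 213 + 24 - 1 = 236
Weekday index = (2 + 236) mod 7 = 0

Day of the week: Monday


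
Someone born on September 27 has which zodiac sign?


Date: September 27
Conventional tropical zodiac dates: Libra from September 23 onward; Scorpio starts October 23
September 27 falls within the Libra range

Libra


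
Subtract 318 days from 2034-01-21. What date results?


Start: 2034-01-21, subtract 318 days
Back 21 days from January 21 reaches December 31, 2033 -> 297 left
December 2033 has 31 days -> back to November 30, 2033 -> 266 left
November 2033 has 30 days -> back to October 31, 2033 -> 236 left
October 2033 has 31 days -> back to September 30, 2033 -> 205 left
September 2033 has 30 days -> back to August 31, 2033 -> 175 left
August 2033 has 31 days -> back to July 31, 2033 -> 144 left
July 2033 has 31 days -> back to June 30, 2033 -> 113 left
June 2033 has 30 days -> back to May 31, 2033 -> 83 left
May 2033 has 31 days -> back to April 30, 2033 -> 52 left
April 2033 has 30 days -> back to March 31, 2033 -> 22 left
March 2033: 31 - 22 = 9 -> lands on March 9

Result: 2033-03-09


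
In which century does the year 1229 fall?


Century = (year - 1) // 100 + 1
= (1229 - 1) // 100 + 1
= 1228 // 100 + 1
= 12 + 1

13th century


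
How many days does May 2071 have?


May 2071

31 days


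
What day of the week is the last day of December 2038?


December 2038 has 31 days
Anchor: Jan 1, 2038. With p = 2038 - 1 = 2037: (p + p//4 - p//100 + p//400) mod 7 = (2037 + 509 - 20 + 5) mod 7 = 2531 mod 7 = 4 -> Friday (Mon=0 ... Sun=6)
Days before December (Jan-Nov): 334; December 1 index = (4 + 334) mod 7 = 2 -> Wednesday
Last day offset: 31 - 1 = 30 days
Weekday index = (2 + 30) mod 7 = 4

Friday, December 31


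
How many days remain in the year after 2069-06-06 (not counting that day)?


Day of year: 157 of 365
Remaining = 365 - 157

208 days


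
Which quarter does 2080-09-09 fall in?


Month: September (month 9)
Q1: Jan-Mar, Q2: Apr-Jun, Q3: Jul-Sep, Q4: Oct-Dec

Q3


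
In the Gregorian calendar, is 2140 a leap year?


Gregorian leap year rule: divisible by 4, but not by 100, unless also by 400.
2140 is divisible by 4 but not 100 -> leap year

Yes


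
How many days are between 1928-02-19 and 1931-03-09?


From 1928-02-19 to 1931-03-09
1928-02-19: days before February = 31; day of year = 31 + 19 = 50
1931-03-09: days before March = 31 + 28 = 59 (1931 is not a leap year); day of year = 59 + 9 = 68
Rest of 1928: 366 - 50 = 316
Full years 1929 (365), 1930 (365): 730
Total = 316 + 730 + 68 = 1114

1114 days


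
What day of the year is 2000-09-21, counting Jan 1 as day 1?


Date: September 21, 2000
Days in months 1 through 8: 244
Plus 21 days in September

Day of year: 265


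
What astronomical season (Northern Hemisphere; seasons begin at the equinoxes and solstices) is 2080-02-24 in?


Date: February 24
Astronomical Winter (approx.; exact equinox/solstice day varies by year): December 21 to March 19
February 24 falls within the Winter window

Winter


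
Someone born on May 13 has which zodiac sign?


Date: May 13
Conventional tropical zodiac dates: Taurus from April 20 onward; Gemini starts May 21
May 13 falls within the Taurus range

Taurus


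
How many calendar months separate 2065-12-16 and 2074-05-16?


From December 2065 to May 2074
9 years * 12 = 108 months, minus 7 months = 101

101 months


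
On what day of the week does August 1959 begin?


Target: August 1, 1959
Anchor: Jan 1, 1959. With p = 1959 - 1 = 1958: (p + p//4 - p//100 + p//400) mod 7 = (1958 + 489 - 19 + 4) mod 7 = 2432 mod 7 = 3 -> Thursday (Mon=0 ... Sun=6)
Days before August (Jan-Jul): 212 days
Weekday index = (3 + 212) mod 7 = 5

Saturday


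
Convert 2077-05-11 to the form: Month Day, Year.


ISO 2077-05-11 parses as year=2077, month=05, day=11
Month 5 -> May

May 11, 2077


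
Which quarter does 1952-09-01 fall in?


Month: September (month 9)
Q1: Jan-Mar, Q2: Apr-Jun, Q3: Jul-Sep, Q4: Oct-Dec

Q3


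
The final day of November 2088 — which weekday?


November 2088 has 30 days
Anchor: Jan 1, 2088. With p = 2088 - 1 = 2087: (p + p//4 - p//100 + p//400) mod 7 = (2087 + 521 - 20 + 5) mod 7 = 2593 mod 7 = 3 -> Thursday (Mon=0 ... Sun=6)
Days before November (Jan-Oct): 305; November 1 index = (3 + 305) mod 7 = 0 -> Monday
Last day offset: 30 - 1 = 29 days
Weekday index = (0 + 29) mod 7 = 1

Tuesday, November 30


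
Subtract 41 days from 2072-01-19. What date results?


Start: 2072-01-19, subtract 41 days
Back 19 days from January 19 reaches December 31, 2071 -> 22 left
December 2071: 31 - 22 = 9 -> lands on December 9

Result: 2071-12-09


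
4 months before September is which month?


September is month 9
9 - 4 = 5

May


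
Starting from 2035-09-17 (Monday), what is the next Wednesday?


Current: Monday
Target: Wednesday
Days ahead: 2

Next Wednesday: 2035-09-19


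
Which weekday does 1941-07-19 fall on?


Date: July 19, 1941
Anchor: Jan 1, 1941. With p = 1941 - 1 = 1940: (p + p//4 - p//100 + p//400) mod 7 = (1940 + 485 - 19 + 4) mod 7 = 2410 mod 7 = 2 -> Wednesday (Mon=0 ... Sun=6)
Days before July (Jan-Jun): 181; offset = 181 + 19 - 1 = 199
Weekday index = (2 + 199) mod 7 = 5

Day of the week: Saturday


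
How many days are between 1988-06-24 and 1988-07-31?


From 1988-06-24 to 1988-07-31
1988-06-24: days before June = 31 + 29 + 31 + 30 + 31 = 152 (1988 is a leap year); day of year = 152 + 24 = 176
1988-07-31: days before July = 31 + 29 + 31 + 30 + 31 + 30 = 182 (1988 is a leap year); day of year = 182 + 31 = 213
Same year: 213 - 176 = 37

37 days


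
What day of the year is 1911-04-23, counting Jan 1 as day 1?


Date: April 23, 1911
Days in months 1 through 3: 90
Plus 23 days in April

Day of year: 113


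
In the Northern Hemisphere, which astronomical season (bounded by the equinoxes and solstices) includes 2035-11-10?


Date: November 10
Astronomical Autumn (approx.; exact equinox/solstice day varies by year): September 22 to December 20
November 10 falls within the Autumn window

Autumn


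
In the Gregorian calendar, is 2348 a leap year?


Gregorian leap year rule: divisible by 4, but not by 100, unless also by 400.
2348 is divisible by 4 but not 100 -> leap year

Yes


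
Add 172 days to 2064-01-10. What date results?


Start: 2064-01-10, add 172 days
January 2064 has 31 days: 31 - 10 = 21 days to January 31 -> 151 left
February 2064 has 29 days -> 122 left
March 2064 has 31 days -> 91 left
April 2064 has 30 days -> 61 left
May 2064 has 31 days -> 30 left
June 2064: 30 <= 30 -> lands on June 30

Result: 2064-06-30


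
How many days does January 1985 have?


January 1985

31 days


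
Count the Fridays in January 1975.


January 1975 has 31 days
Anchor: Jan 1, 1975. With p = 1975 - 1 = 1974: (p + p//4 - p//100 + p//400) mod 7 = (1974 + 493 - 19 + 4) mod 7 = 2452 mod 7 = 2 -> Wednesday (Mon=0 ... Sun=6)
January 1 is the anchor itself -> Wednesday
First Friday is January 3
Fridays: 3, 10, 17, 24, 31

5 Fridays


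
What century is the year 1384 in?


Century = (year - 1) // 100 + 1
= (1384 - 1) // 100 + 1
= 1383 // 100 + 1
= 13 + 1

14th century


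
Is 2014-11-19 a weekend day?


Anchor: Jan 1, 2014. With p = 2014 - 1 = 2013: (p + p//4 - p//100 + p//400) mod 7 = (2013 + 503 - 20 + 5) mod 7 = 2501 mod 7 = 2 -> Wednesday (Mon=0 ... Sun=6)
Day of year: 323; offset = 322
Weekday index = (2 + 322) mod 7 = 2 -> Wednesday
Weekend days: Saturday, Sunday

No


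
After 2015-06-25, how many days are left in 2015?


Day of year: 176 of 365
Remaining = 365 - 176

189 days


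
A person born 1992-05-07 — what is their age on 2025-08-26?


Birth: 1992-05-07
Reference: 2025-08-26
Year difference: 2025 - 1992 = 33

33 years old


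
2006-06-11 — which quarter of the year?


Month: June (month 6)
Q1: Jan-Mar, Q2: Apr-Jun, Q3: Jul-Sep, Q4: Oct-Dec

Q2


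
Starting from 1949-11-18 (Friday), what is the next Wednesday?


Current: Friday
Target: Wednesday
Days ahead: 5

Next Wednesday: 1949-11-23


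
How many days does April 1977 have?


April 1977

30 days


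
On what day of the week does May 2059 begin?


Target: May 1, 2059
Anchor: Jan 1, 2059. With p = 2059 - 1 = 2058: (p + p//4 - p//100 + p//400) mod 7 = (2058 + 514 - 20 + 5) mod 7 = 2557 mod 7 = 2 -> Wednesday (Mon=0 ... Sun=6)
Days before May (Jan-Apr): 120 days
Weekday index = (2 + 120) mod 7 = 3

Thursday


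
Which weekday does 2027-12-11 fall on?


Date: December 11, 2027
Anchor: Jan 1, 2027. With p = 2027 - 1 = 2026: (p + p//4 - p//100 + p//400) mod 7 = (2026 + 506 - 20 + 5) mod 7 = 2517 mod 7 = 4 -> Friday (Mon=0 ... Sun=6)
Days before December (Jan-Nov): 334; offset = 334 + 11 - 1 = 344
Weekday index = (4 + 344) mod 7 = 5

Day of the week: Saturday


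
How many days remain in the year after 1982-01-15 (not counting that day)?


Day of year: 15 of 365
Remaining = 365 - 15

350 days


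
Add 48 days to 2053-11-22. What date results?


Start: 2053-11-22, add 48 days
November 2053 has 30 days: 30 - 22 = 8 days to November 30 -> 40 left
December 2053 has 31 days -> 9 left
January 2054: 9 <= 31 -> lands on January 9

Result: 2054-01-09


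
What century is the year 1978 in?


Century = (year - 1) // 100 + 1
= (1978 - 1) // 100 + 1
= 1977 // 100 + 1
= 19 + 1

20th century


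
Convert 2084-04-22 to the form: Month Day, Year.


ISO 2084-04-22 parses as year=2084, month=04, day=22
Month 4 -> April

April 22, 2084


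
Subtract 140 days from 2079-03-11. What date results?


Start: 2079-03-11, subtract 140 days
Back 11 days from March 11 reaches February 28, 2079 -> 129 left
February 2079 has 28 days -> back to January 31, 2079 -> 101 left
January 2079 has 31 days -> back to December 31, 2078 -> 70 left
December 2078 has 31 days -> back to November 30, 2078 -> 39 left
November 2078 has 30 days -> back to October 31, 2078 -> 9 left
October 2078: 31 - 9 = 22 -> lands on October 22

Result: 2078-10-22


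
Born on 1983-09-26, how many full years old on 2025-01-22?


Birth: 1983-09-26
Reference: 2025-01-22
Year difference: 2025 - 1983 = 42
Birthday not yet reached in 2025, subtract 1

41 years old


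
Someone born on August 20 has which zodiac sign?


Date: August 20
Conventional tropical zodiac dates: Leo from July 23 onward; Virgo starts August 23
August 20 falls within the Leo range

Leo


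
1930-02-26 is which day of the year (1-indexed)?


Date: February 26, 1930
Days in months 1 through 1: 31
Plus 26 days in February

Day of year: 57


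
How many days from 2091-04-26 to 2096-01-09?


From 2091-04-26 to 2096-01-09
2091-04-26: days before April = 31 + 28 + 31 = 90 (2091 is not a leap year); day of year = 90 + 26 = 116
2096-01-09: day of year = 9
Rest of 2091: 365 - 116 = 249
Full years 2092 (366), 2093 (365), 2094 (365), 2095 (365): 1461
Total = 249 + 1461 + 9 = 1719

1719 days


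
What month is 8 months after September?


September is month 9
9 + 8 = 17; wrap: 17 - 12 = 5

May


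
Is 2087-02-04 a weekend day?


Anchor: Jan 1, 2087. With p = 2087 - 1 = 2086: (p + p//4 - p//100 + p//400) mod 7 = (2086 + 521 - 20 + 5) mod 7 = 2592 mod 7 = 2 -> Wednesday (Mon=0 ... Sun=6)
Day of year: 35; offset = 34
Weekday index = (2 + 34) mod 7 = 1 -> Tuesday
Weekend days: Saturday, Sunday

No


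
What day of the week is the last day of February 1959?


February 1959 has 28 days
Anchor: Jan 1, 1959. With p = 1959 - 1 = 1958: (p + p//4 - p//100 + p//400) mod 7 = (1958 + 489 - 19 + 4) mod 7 = 2432 mod 7 = 3 -> Thursday (Mon=0 ... Sun=6)
Days before February (Jan): 31; February 1 index = (3 + 31) mod 7 = 6 -> Sunday
Last day offset: 28 - 1 = 27 days
Weekday index = (6 + 27) mod 7 = 5

Saturday, February 28


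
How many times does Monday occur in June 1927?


June 1927 has 30 days
Anchor: Jan 1, 1927. With p = 1927 - 1 = 1926: (p + p//4 - p//100 + p//400) mod 7 = (1926 + 481 - 19 + 4) mod 7 = 2392 mod 7 = 5 -> Saturday (Mon=0 ... Sun=6)
Days before June (Jan-May): 151; June 1 index = (5 + 151) mod 7 = 2 -> Wednesday
First Monday is June 6
Mondays: 6, 13, 20, 27

4 Mondays


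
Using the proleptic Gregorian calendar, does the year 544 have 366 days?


Gregorian leap year rule: divisible by 4, but not by 100, unless also by 400.
544 is divisible by 4 but not 100 -> leap year

Yes


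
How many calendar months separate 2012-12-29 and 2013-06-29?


From December 2012 to June 2013
1 year * 12 = 12 months, minus 6 months = 6

6 months


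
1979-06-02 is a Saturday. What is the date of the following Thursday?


Current: Saturday
Target: Thursday
Days ahead: 5

Next Thursday: 1979-06-07


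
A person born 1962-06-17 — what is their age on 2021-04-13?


Birth: 1962-06-17
Reference: 2021-04-13
Year difference: 2021 - 1962 = 59
Birthday not yet reached in 2021, subtract 1

58 years old


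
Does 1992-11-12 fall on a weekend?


Anchor: Jan 1, 1992. With p = 1992 - 1 = 1991: (p + p//4 - p//100 + p//400) mod 7 = (1991 + 497 - 19 + 4) mod 7 = 2473 mod 7 = 2 -> Wednesday (Mon=0 ... Sun=6)
Day of year: 317; offset = 316
Weekday index = (2 + 316) mod 7 = 3 -> Thursday
Weekend days: Saturday, Sunday

No


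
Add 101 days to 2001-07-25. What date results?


Start: 2001-07-25, add 101 days
July 2001 has 31 days: 31 - 25 = 6 days to July 31 -> 95 left
August 2001 has 31 days -> 64 left
September 2001 has 30 days -> 34 left
October 2001 has 31 days -> 3 left
November 2001: 3 <= 30 -> lands on November 3

Result: 2001-11-03


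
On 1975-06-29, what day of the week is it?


Date: June 29, 1975
Anchor: Jan 1, 1975. With p = 1975 - 1 = 1974: (p + p//4 - p//100 + p//400) mod 7 = (1974 + 493 - 19 + 4) mod 7 = 2452 mod 7 = 2 -> Wednesday (Mon=0 ... Sun=6)
Days before June (Jan-May): 151; offset = 151 + 29 - 1 = 179
Weekday index = (2 + 179) mod 7 = 6

Day of the week: Sunday


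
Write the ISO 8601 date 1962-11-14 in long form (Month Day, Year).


ISO 1962-11-14 parses as year=1962, month=11, day=14
Month 11 -> November

November 14, 1962


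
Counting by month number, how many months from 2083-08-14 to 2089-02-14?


From August 2083 to February 2089
6 years * 12 = 72 months, minus 6 months = 66

66 months


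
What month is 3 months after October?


October is month 10
10 + 3 = 13; wrap: 13 - 12 = 1

January


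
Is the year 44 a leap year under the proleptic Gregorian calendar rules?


Gregorian leap year rule: divisible by 4, but not by 100, unless also by 400.
44 is divisible by 4 but not 100 -> leap year

Yes


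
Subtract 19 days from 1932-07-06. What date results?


Start: 1932-07-06, subtract 19 days
Back 6 days from July 6 reaches June 30, 1932 -> 13 left
June 1932: 30 - 13 = 17 -> lands on June 17

Result: 1932-06-17


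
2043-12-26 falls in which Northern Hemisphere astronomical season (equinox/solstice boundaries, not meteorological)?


Date: December 26
Astronomical Winter (approx.; exact equinox/solstice day varies by year): December 21 to March 19
December 26 falls within the Winter window

Winter


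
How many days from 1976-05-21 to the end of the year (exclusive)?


Day of year: 142 of 366
Remaining = 366 - 142

224 days


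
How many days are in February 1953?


February 1953 (leap year: no)

28 days


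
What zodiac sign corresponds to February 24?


Date: February 24
Conventional tropical zodiac dates: Pisces from February 19 onward; Aries starts March 21
February 24 falls within the Pisces range

Pisces


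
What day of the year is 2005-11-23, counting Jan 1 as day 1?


Date: November 23, 2005
Days in months 1 through 10: 304
Plus 23 days in November

Day of year: 327


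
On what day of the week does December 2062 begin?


Target: December 1, 2062
Anchor: Jan 1, 2062. With p = 2062 - 1 = 2061: (p + p//4 - p//100 + p//400) mod 7 = (2061 + 515 - 20 + 5) mod 7 = 2561 mod 7 = 6 -> Sunday (Mon=0 ... Sun=6)
Days before December (Jan-Nov): 334 days
Weekday index = (6 + 334) mod 7 = 4

Friday


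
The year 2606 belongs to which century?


Century = (year - 1) // 100 + 1
= (2606 - 1) // 100 + 1
= 2605 // 100 + 1
= 26 + 1

27th century


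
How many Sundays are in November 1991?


November 1991 has 30 days
Anchor: Jan 1, 1991. With p = 1991 - 1 = 1990: (p + p//4 - p//100 + p//400) mod 7 = (1990 + 497 - 19 + 4) mod 7 = 2472 mod 7 = 1 -> Tuesday (Mon=0 ... Sun=6)
Days before November (Jan-Oct): 304; November 1 index = (1 + 304) mod 7 = 4 -> Friday
First Sunday is November 3
Sundays: 3, 10, 17, 24

4 Sundays


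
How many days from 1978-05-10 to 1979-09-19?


From 1978-05-10 to 1979-09-19
1978-05-10: days before May = 31 + 28 + 31 + 30 = 120 (1978 is not a leap year); day of year = 120 + 10 = 130
1979-09-19: days before September = 31 + 28 + 31 + 30 + 31 + 30 + 31 + 31 = 243 (1979 is not a leap year); day of year = 243 + 19 = 262
Rest of 1978: 365 - 130 = 235
Total = 235 + 262 = 497

497 days


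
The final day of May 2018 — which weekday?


May 2018 has 31 days
Anchor: Jan 1, 2018. With p = 2018 - 1 = 2017: (p + p//4 - p//100 + p//400) mod 7 = (2017 + 504 - 20 + 5) mod 7 = 2506 mod 7 = 0 -> Monday (Mon=0 ... Sun=6)
Days before May (Jan-Apr): 120; May 1 index = (0 + 120) mod 7 = 1 -> Tuesday
Last day offset: 31 - 1 = 30 days
Weekday index = (1 + 30) mod 7 = 3

Thursday, May 31


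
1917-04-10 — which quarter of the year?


Month: April (month 4)
Q1: Jan-Mar, Q2: Apr-Jun, Q3: Jul-Sep, Q4: Oct-Dec

Q2


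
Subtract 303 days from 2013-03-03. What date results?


Start: 2013-03-03, subtract 303 days
Back 3 days from March 3 reaches February 28, 2013 -> 300 left
February 2013 has 28 days -> back to January 31, 2013 -> 272 left
January 2013 has 31 days -> back to December 31, 2012 -> 241 left
December 2012 has 31 days -> back to November 30, 2012 -> 210 left
November 2012 has 30 days -> back to October 31, 2012 -> 180 left
October 2012 has 31 days -> back to September 30, 2012 -> 149 left
September 2012 has 30 days -> back to August 31, 2012 -> 119 left
August 2012 has 31 days -> back to July 31, 2012 -> 88 left
July 2012 has 31 days -> back to June 30, 2012 -> 57 left
June 2012 has 30 days -> back to May 31, 2012 -> 27 left
May 2012: 31 - 27 = 4 -> lands on May 4

Result: 2012-05-04


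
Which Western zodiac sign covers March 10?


Date: March 10
Conventional tropical zodiac dates: Pisces from February 19 onward; Aries starts March 21
March 10 falls within the Pisces range

Pisces


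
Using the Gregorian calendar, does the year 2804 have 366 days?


Gregorian leap year rule: divisible by 4, but not by 100, unless also by 400.
2804 is divisible by 4 but not 100 -> leap year

Yes


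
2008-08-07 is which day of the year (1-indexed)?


Date: August 7, 2008
Days in months 1 through 7: 213
Plus 7 days in August

Day of year: 220


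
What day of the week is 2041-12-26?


Date: December 26, 2041
Anchor: Jan 1, 2041. With p = 2041 - 1 = 2040: (p + p//4 - p//100 + p//400) mod 7 = (2040 + 510 - 20 + 5) mod 7 = 2535 mod 7 = 1 -> Tuesday (Mon=0 ... Sun=6)
Days before December (Jan-Nov): 334; offset = 334 + 26 - 1 = 359
Weekday index = (1 + 359) mod 7 = 3

Day of the week: Thursday


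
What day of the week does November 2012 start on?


Target: November 1, 2012
Anchor: Jan 1, 2012. With p = 2012 - 1 = 2011: (p + p//4 - p//100 + p//400) mod 7 = (2011 + 502 - 20 + 5) mod 7 = 2498 mod 7 = 6 -> Sunday (Mon=0 ... Sun=6)
Days before November (Jan-Oct): 305 days
Weekday index = (6 + 305) mod 7 = 3

Thursday


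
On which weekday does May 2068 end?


May 2068 has 31 days
Anchor: Jan 1, 2068. With p = 2068 - 1 = 2067: (p + p//4 - p//100 + p//400) mod 7 = (2067 + 516 - 20 + 5) mod 7 = 2568 mod 7 = 6 -> Sunday (Mon=0 ... Sun=6)
Days before May (Jan-Apr): 121; May 1 index = (6 + 121) mod 7 = 1 -> Tuesday
Last day offset: 31 - 1 = 30 days
Weekday index = (1 + 30) mod 7 = 3

Thursday, May 31


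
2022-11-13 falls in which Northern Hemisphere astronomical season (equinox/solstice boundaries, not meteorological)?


Date: November 13
Astronomical Autumn (approx.; exact equinox/solstice day varies by year): September 22 to December 20
November 13 falls within the Autumn window

Autumn


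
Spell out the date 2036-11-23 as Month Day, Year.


ISO 2036-11-23 parses as year=2036, month=11, day=23
Month 11 -> November

November 23, 2036


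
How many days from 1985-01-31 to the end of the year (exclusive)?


Day of year: 31 of 365
Remaining = 365 - 31

334 days


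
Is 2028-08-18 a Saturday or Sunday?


Anchor: Jan 1, 2028. With p = 2028 - 1 = 2027: (p + p//4 - p//100 + p//400) mod 7 = (2027 + 506 - 20 + 5) mod 7 = 2518 mod 7 = 5 -> Saturday (Mon=0 ... Sun=6)
Day of year: 231; offset = 230
Weekday index = (5 + 230) mod 7 = 4 -> Friday
Weekend days: Saturday, Sunday

No


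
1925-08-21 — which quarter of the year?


Month: August (month 8)
Q1: Jan-Mar, Q2: Apr-Jun, Q3: Jul-Sep, Q4: Oct-Dec

Q3


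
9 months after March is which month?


March is month 3
3 + 9 = 12

December


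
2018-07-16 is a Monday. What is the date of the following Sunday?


Current: Monday
Target: Sunday
Days ahead: 6

Next Sunday: 2018-07-22


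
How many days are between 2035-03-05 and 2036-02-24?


From 2035-03-05 to 2036-02-24
2035-03-05: days before March = 31 + 28 = 59 (2035 is not a leap year); day of year = 59 + 5 = 64
2036-02-24: days before February = 31; day of year = 31 + 24 = 55
Rest of 2035: 365 - 64 = 301
Total = 301 + 55 = 356

356 days


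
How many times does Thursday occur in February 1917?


February 1917 has 28 days
Anchor: Jan 1, 1917. With p = 1917 - 1 = 1916: (p + p//4 - p//100 + p//400) mod 7 = (1916 + 479 - 19 + 4) mod 7 = 2380 mod 7 = 0 -> Monday (Mon=0 ... Sun=6)
Days before February (Jan): 31; February 1 index = (0 + 31) mod 7 = 3 -> Thursday
First Thursday is February 1
Thursdays: 1, 8, 15, 22

4 Thursdays


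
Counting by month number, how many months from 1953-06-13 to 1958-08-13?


From June 1953 to August 1958
5 years * 12 = 60 months, plus 2 months = 62

62 months


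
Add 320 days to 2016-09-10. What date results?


Start: 2016-09-10, add 320 days
September 2016 has 30 days: 30 - 10 = 20 days to September 30 -> 300 left
October 2016 has 31 days -> 269 left
November 2016 has 30 days -> 239 left
December 2016 has 31 days -> 208 left
January 2017 has 31 days -> 177 left
February 2017 has 28 days -> 149 left
March 2017 has 31 days -> 118 left
April 2017 has 30 days -> 88 left
May 2017 has 31 days -> 57 left
June 2017 has 30 days -> 27 left
July 2017: 27 <= 31 -> lands on July 27

Result: 2017-07-27


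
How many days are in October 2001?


October 2001

31 days


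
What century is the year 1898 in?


Century = (year - 1) // 100 + 1
= (1898 - 1) // 100 + 1
= 1897 // 100 + 1
= 18 + 1

19th century


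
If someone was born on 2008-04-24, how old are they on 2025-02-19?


Birth: 2008-04-24
Reference: 2025-02-19
Year difference: 2025 - 2008 = 17
Birthday not yet reached in 2025, subtract 1

16 years old


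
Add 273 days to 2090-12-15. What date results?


Start: 2090-12-15, add 273 days
December 2090 has 31 days: 31 - 15 = 16 days to December 31 -> 257 left
January 2091 has 31 days -> 226 left
February 2091 has 28 days -> 198 left
March 2091 has 31 days -> 167 left
April 2091 has 30 days -> 137 left
May 2091 has 31 days -> 106 left
June 2091 has 30 days -> 76 left
July 2091 has 31 days -> 45 left
August 2091 has 31 days -> 14 left
September 2091: 14 <= 30 -> lands on September 14

Result: 2091-09-14


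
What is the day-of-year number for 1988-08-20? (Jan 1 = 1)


Date: August 20, 1988
Days in months 1 through 7: 213
Plus 20 days in August

Day of year: 233


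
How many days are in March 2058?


March 2058

31 days


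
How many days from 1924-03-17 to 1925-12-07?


From 1924-03-17 to 1925-12-07
1924-03-17: days before March = 31 + 29 = 60 (1924 is a leap year); day of year = 60 + 17 = 77
1925-12-07: days before December = 31 + 28 + 31 + 30 + 31 + 30 + 31 + 31 + 30 + 31 + 30 = 334 (1925 is not a leap year); day of year = 334 + 7 = 341
Rest of 1924: 366 - 77 = 289
Total = 289 + 341 = 630

630 days


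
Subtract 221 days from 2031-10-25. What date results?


Start: 2031-10-25, subtract 221 days
Back 25 days from October 25 reaches September 30, 2031 -> 196 left
September 2031 has 30 days -> back to August 31, 2031 -> 166 left
August 2031 has 31 days -> back to July 31, 2031 -> 135 left
July 2031 has 31 days -> back to June 30, 2031 -> 104 left
June 2031 has 30 days -> back to May 31, 2031 -> 74 left
May 2031 has 31 days -> back to April 30, 2031 -> 43 left
April 2031 has 30 days -> back to March 31, 2031 -> 13 left
March 2031: 31 - 13 = 18 -> lands on March 18

Result: 2031-03-18


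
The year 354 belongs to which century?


Century = (year - 1) // 100 + 1
= (354 - 1) // 100 + 1
= 353 // 100 + 1
= 3 + 1

4th century


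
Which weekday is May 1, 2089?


Target: May 1, 2089
Anchor: Jan 1, 2089. With p = 2089 - 1 = 2088: (p + p//4 - p//100 + p//400) mod 7 = (2088 + 522 - 20 + 5) mod 7 = 2595 mod 7 = 5 -> Saturday (Mon=0 ... Sun=6)
Days before May (Jan-Apr): 120 days
Weekday index = (5 + 120) mod 7 = 6

Sunday


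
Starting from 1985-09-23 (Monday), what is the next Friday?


Current: Monday
Target: Friday
Days ahead: 4

Next Friday: 1985-09-27


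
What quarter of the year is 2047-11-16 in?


Month: November (month 11)
Q1: Jan-Mar, Q2: Apr-Jun, Q3: Jul-Sep, Q4: Oct-Dec

Q4


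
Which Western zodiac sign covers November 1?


Date: November 1
Conventional tropical zodiac dates: Scorpio from October 23 onward; Sagittarius starts November 22
November 1 falls within the Scorpio range

Scorpio


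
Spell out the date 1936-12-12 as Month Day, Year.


ISO 1936-12-12 parses as year=1936, month=12, day=12
Month 12 -> December

December 12, 1936


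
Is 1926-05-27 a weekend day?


Anchor: Jan 1, 1926. With p = 1926 - 1 = 1925: (p + p//4 - p//100 + p//400) mod 7 = (1925 + 481 - 19 + 4) mod 7 = 2391 mod 7 = 4 -> Friday (Mon=0 ... Sun=6)
Day of year: 147; offset = 146
Weekday index = (4 + 146) mod 7 = 3 -> Thursday
Weekend days: Saturday, Sunday

No


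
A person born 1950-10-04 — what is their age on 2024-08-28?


Birth: 1950-10-04
Reference: 2024-08-28
Year difference: 2024 - 1950 = 74
Birthday not yet reached in 2024, subtract 1

73 years old


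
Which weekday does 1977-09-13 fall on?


Date: September 13, 1977
Anchor: Jan 1, 1977. With p = 1977 - 1 = 1976: (p + p//4 - p//100 + p//400) mod 7 = (1976 + 494 - 19 + 4) mod 7 = 2455 mod 7 = 5 -> Saturday (Mon=0 ... Sun=6)
Days before September (Jan-Aug): 243; offset = 243 + 13 - 1 = 255
Weekday index = (5 + 255) mod 7 = 1

Day of the week: Tuesday


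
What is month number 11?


Month 11 of 12

November


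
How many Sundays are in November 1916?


November 1916 has 30 days
Anchor: Jan 1, 1916. With p = 1916 - 1 = 1915: (p + p//4 - p//100 + p//400) mod 7 = (1915 + 478 - 19 + 4) mod 7 = 2378 mod 7 = 5 -> Saturday (Mon=0 ... Sun=6)
Days before November (Jan-Oct): 305; November 1 index = (5 + 305) mod 7 = 2 -> Wednesday
First Sunday is November 5
Sundays: 5, 12, 19, 26

4 Sundays


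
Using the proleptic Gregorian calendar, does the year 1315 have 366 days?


Gregorian leap year rule: divisible by 4, but not by 100, unless also by 400.
1315 is not divisible by 4 -> not a leap year

No


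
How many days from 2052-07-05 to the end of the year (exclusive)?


Day of year: 187 of 366
Remaining = 366 - 187

179 days


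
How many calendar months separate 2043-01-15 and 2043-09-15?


From January 2043 to September 2043
0 years * 12 = 0 months, plus 8 months = 8

8 months


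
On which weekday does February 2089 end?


February 2089 has 28 days
Anchor: Jan 1, 2089. With p = 2089 - 1 = 2088: (p + p//4 - p//100 + p//400) mod 7 = (2088 + 522 - 20 + 5) mod 7 = 2595 mod 7 = 5 -> Saturday (Mon=0 ... Sun=6)
Days before February (Jan): 31; February 1 index = (5 + 31) mod 7 = 1 -> Tuesday
Last day offset: 28 - 1 = 27 days
Weekday index = (1 + 27) mod 7 = 0

Monday, February 28


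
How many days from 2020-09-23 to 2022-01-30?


From 2020-09-23 to 2022-01-30
2020-09-23: days before September = 31 + 29 + 31 + 30 + 31 + 30 + 31 + 31 = 244 (2020 is a leap year); day of year = 244 + 23 = 267
2022-01-30: day of year = 30
Rest of 2020: 366 - 267 = 99
Full years 2021 (365): 365
Total = 99 + 365 + 30 = 494

494 days


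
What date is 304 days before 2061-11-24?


Start: 2061-11-24, subtract 304 days
Back 24 days from November 24 reaches October 31, 2061 -> 280 left
October 2061 has 31 days -> back to September 30, 2061 -> 249 left
September 2061 has 30 days -> back to August 31, 2061 -> 219 left
August 2061 has 31 days -> back to July 31, 2061 -> 188 left
July 2061 has 31 days -> back to June 30, 2061 -> 157 left
June 2061 has 30 days -> back to May 31, 2061 -> 127 left
May 2061 has 31 days -> back to April 30, 2061 -> 96 left
April 2061 has 30 days -> back to March 31, 2061 -> 66 left
March 2061 has 31 days -> back to February 28, 2061 -> 35 left
February 2061 has 28 days -> back to January 31, 2061 -> 7 left
January 2061: 31 - 7 = 24 -> lands on January 24

Result: 2061-01-24


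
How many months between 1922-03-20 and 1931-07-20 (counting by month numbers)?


From March 1922 to July 1931
9 years * 12 = 108 months, plus 4 months = 112

112 months


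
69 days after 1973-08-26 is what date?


Start: 1973-08-26, add 69 days
August 1973 has 31 days: 31 - 26 = 5 days to August 31 -> 64 left
September 1973 has 30 days -> 34 left
October 1973 has 31 days -> 3 left
November 1973: 3 <= 30 -> lands on November 3

Result: 1973-11-03


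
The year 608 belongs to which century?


Century = (year - 1) // 100 + 1
= (608 - 1) // 100 + 1
= 607 // 100 + 1
= 6 + 1

7th century


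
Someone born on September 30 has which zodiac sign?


Date: September 30
Conventional tropical zodiac dates: Libra from September 23 onward; Scorpio starts October 23
September 30 falls within the Libra range

Libra


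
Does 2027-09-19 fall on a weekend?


Anchor: Jan 1, 2027. With p = 2027 - 1 = 2026: (p + p//4 - p//100 + p//400) mod 7 = (2026 + 506 - 20 + 5) mod 7 = 2517 mod 7 = 4 -> Friday (Mon=0 ... Sun=6)
Day of year: 262; offset = 261
Weekday index = (4 + 261) mod 7 = 6 -> Sunday
Weekend days: Saturday, Sunday

Yes


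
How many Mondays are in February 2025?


February 2025 has 28 days
Anchor: Jan 1, 2025. With p = 2025 - 1 = 2024: (p + p//4 - p//100 + p//400) mod 7 = (2024 + 506 - 20 + 5) mod 7 = 2515 mod 7 = 2 -> Wednesday (Mon=0 ... Sun=6)
Days before February (Jan): 31; February 1 index = (2 + 31) mod 7 = 5 -> Saturday
First Monday is February 3
Mondays: 3, 10, 17, 24

4 Mondays


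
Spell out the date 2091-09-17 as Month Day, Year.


ISO 2091-09-17 parses as year=2091, month=09, day=17
Month 9 -> September

September 17, 2091


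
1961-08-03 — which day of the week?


Date: August 3, 1961
Anchor: Jan 1, 1961. With p = 1961 - 1 = 1960: (p + p//4 - p//100 + p//400) mod 7 = (1960 + 490 - 19 + 4) mod 7 = 2435 mod 7 = 6 -> Sunday (Mon=0 ... Sun=6)
Days before August (Jan-Jul): 212; offset = 212 + 3 - 1 = 214
Weekday index = (6 + 214) mod 7 = 3

Day of the week: Thursday


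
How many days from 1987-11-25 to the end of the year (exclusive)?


Day of year: 329 of 365
Remaining = 365 - 329

36 days


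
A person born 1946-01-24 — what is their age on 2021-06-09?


Birth: 1946-01-24
Reference: 2021-06-09
Year difference: 2021 - 1946 = 75

75 years old


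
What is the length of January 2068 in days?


January 2068

31 days


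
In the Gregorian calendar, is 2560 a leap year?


Gregorian leap year rule: divisible by 4, but not by 100, unless also by 400.
2560 is divisible by 4 but not 100 -> leap year

Yes


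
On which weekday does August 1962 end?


August 1962 has 31 days
Anchor: Jan 1, 1962. With p = 1962 - 1 = 1961: (p + p//4 - p//100 + p//400) mod 7 = (1961 + 490 - 19 + 4) mod 7 = 2436 mod 7 = 0 -> Monday (Mon=0 ... Sun=6)
Days before August (Jan-Jul): 212; August 1 index = (0 + 212) mod 7 = 2 -> Wednesday
Last day offset: 31 - 1 = 30 days
Weekday index = (2 + 30) mod 7 = 4

Friday, August 31


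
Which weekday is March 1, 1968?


Target: March 1, 1968
Anchor: Jan 1, 1968. With p = 1968 - 1 = 1967: (p + p//4 - p//100 + p//400) mod 7 = (1967 + 491 - 19 + 4) mod 7 = 2443 mod 7 = 0 -> Monday (Mon=0 ... Sun=6)
Days before March (Jan-Feb): 60 days
Weekday index = (0 + 60) mod 7 = 4

Friday


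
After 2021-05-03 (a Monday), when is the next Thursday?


Current: Monday
Target: Thursday
Days ahead: 3

Next Thursday: 2021-05-06


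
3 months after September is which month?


September is month 9
9 + 3 = 12

December


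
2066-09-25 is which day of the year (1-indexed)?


Date: September 25, 2066
Days in months 1 through 8: 243
Plus 25 days in September

Day of year: 268


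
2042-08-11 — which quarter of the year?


Month: August (month 8)
Q1: Jan-Mar, Q2: Apr-Jun, Q3: Jul-Sep, Q4: Oct-Dec

Q3


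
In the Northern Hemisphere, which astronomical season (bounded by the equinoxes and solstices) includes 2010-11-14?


Date: November 14
Astronomical Autumn (approx.; exact equinox/solstice day varies by year): September 22 to December 20
November 14 falls within the Autumn window

Autumn


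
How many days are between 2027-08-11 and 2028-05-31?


From 2027-08-11 to 2028-05-31
2027-08-11: days before August = 31 + 28 + 31 + 30 + 31 + 30 + 31 = 212 (2027 is not a leap year); day of year = 212 + 11 = 223
2028-05-31: days before May = 31 + 29 + 31 + 30 = 121 (2028 is a leap year); day of year = 121 + 31 = 152
Rest of 2027: 365 - 223 = 142
Total = 142 + 152 = 294

294 days


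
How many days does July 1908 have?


July 1908

31 days


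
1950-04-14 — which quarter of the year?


Month: April (month 4)
Q1: Jan-Mar, Q2: Apr-Jun, Q3: Jul-Sep, Q4: Oct-Dec

Q2


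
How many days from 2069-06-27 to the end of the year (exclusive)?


Day of year: 178 of 365
Remaining = 365 - 178

187 days


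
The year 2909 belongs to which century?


Century = (year - 1) // 100 + 1
= (2909 - 1) // 100 + 1
= 2908 // 100 + 1
= 29 + 1

30th century


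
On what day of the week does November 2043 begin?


Target: November 1, 2043
Anchor: Jan 1, 2043. With p = 2043 - 1 = 2042: (p + p//4 - p//100 + p//400) mod 7 = (2042 + 510 - 20 + 5) mod 7 = 2537 mod 7 = 3 -> Thursday (Mon=0 ... Sun=6)
Days before November (Jan-Oct): 304 days
Weekday index = (3 + 304) mod 7 = 6

Sunday


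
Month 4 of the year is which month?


Month 4 of 12

April


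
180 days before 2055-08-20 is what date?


Start: 2055-08-20, subtract 180 days
Back 20 days from August 20 reaches July 31, 2055 -> 160 left
July 2055 has 31 days -> back to June 30, 2055 -> 129 left
June 2055 has 30 days -> back to May 31, 2055 -> 99 left
May 2055 has 31 days -> back to April 30, 2055 -> 68 left
April 2055 has 30 days -> back to March 31, 2055 -> 38 left
March 2055 has 31 days -> back to February 28, 2055 -> 7 left
February 2055: 28 - 7 = 21 -> lands on February 21

Result: 2055-02-21


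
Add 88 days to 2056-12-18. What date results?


Start: 2056-12-18, add 88 days
December 2056 has 31 days: 31 - 18 = 13 days to December 31 -> 75 left
January 2057 has 31 days -> 44 left
February 2057 has 28 days -> 16 left
March 2057: 16 <= 31 -> lands on March 16

Result: 2057-03-16


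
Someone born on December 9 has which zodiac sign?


Date: December 9
Conventional tropical zodiac dates: Sagittarius from November 22 onward; Capricorn starts December 22
December 9 falls within the Sagittarius range

Sagittarius


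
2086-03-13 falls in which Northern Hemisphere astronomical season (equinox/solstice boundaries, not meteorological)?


Date: March 13
Astronomical Winter (approx.; exact equinox/solstice day varies by year): December 21 to March 19
March 13 falls within the Winter window

Winter


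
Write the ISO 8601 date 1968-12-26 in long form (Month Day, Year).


ISO 1968-12-26 parses as year=1968, month=12, day=26
Month 12 -> December

December 26, 1968


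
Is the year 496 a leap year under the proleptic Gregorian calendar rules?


Gregorian leap year rule: divisible by 4, but not by 100, unless also by 400.
496 is divisible by 4 but not 100 -> leap year

Yes


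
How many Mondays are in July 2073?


July 2073 has 31 days
Anchor: Jan 1, 2073. With p = 2073 - 1 = 2072: (p + p//4 - p//100 + p//400) mod 7 = (2072 + 518 - 20 + 5) mod 7 = 2575 mod 7 = 6 -> Sunday (Mon=0 ... Sun=6)
Days before July (Jan-Jun): 181; July 1 index = (6 + 181) mod 7 = 5 -> Saturday
First Monday is July 3
Mondays: 3, 10, 17, 24, 31

5 Mondays


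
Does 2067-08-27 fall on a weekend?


Anchor: Jan 1, 2067. With p = 2067 - 1 = 2066: (p + p//4 - p//100 + p//400) mod 7 = (2066 + 516 - 20 + 5) mod 7 = 2567 mod 7 = 5 -> Saturday (Mon=0 ... Sun=6)
Day of year: 239; offset = 238
Weekday index = (5 + 238) mod 7 = 5 -> Saturday
Weekend days: Saturday, Sunday

Yes
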